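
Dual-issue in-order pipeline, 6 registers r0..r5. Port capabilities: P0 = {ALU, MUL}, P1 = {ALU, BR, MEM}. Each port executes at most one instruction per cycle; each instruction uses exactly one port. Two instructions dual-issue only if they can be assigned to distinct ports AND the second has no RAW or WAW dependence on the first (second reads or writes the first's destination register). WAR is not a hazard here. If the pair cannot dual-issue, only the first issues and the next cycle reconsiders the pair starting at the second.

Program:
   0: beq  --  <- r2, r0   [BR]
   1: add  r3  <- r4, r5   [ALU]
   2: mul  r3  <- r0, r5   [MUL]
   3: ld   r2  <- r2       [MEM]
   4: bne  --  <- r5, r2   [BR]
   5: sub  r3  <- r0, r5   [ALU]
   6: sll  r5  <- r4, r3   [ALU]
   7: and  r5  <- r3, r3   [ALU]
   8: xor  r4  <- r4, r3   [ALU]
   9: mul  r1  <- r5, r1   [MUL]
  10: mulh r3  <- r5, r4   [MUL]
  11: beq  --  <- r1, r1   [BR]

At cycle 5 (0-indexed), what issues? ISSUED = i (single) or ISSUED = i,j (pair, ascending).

t=0 i0+i1:beq add ; 2-wide
t=1 i2+i3:mul ld ; 2-wide
t=2 i4+i5:bne sub ; 2-wide
t=3 i6:sll ; WAW r5
t=4 i7+i8:and xor ; 2-wide
t=5 i9:mul ; no-port MUL/MUL
t=6 i10+i11:mulh beq ; 2-wide

ISSUED = 9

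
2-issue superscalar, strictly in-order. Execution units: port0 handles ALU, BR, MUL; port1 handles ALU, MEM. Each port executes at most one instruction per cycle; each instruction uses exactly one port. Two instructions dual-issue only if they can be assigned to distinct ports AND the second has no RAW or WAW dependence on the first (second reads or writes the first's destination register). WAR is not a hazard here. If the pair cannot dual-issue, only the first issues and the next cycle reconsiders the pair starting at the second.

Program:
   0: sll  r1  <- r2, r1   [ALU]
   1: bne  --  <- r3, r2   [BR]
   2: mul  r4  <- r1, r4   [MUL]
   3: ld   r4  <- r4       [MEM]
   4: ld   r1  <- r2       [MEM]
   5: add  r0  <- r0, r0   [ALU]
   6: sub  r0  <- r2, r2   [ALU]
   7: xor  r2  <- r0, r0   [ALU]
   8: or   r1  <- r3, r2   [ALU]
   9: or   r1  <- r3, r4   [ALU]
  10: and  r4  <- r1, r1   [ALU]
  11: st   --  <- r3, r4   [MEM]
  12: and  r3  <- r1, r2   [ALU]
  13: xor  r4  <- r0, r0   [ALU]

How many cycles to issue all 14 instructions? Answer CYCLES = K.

CYCLES = 11

[0] i0,i1  sll/bne  -- 2-wide
[1] i2  mul  -- RAW+WAW r4
[2] i3  ld  -- no-port MEM/MEM
[3] i4,i5  ld/add  -- 2-wide
[4] i6  sub  -- RAW r0
[5] i7  xor  -- RAW r2
[6] i8  or  -- WAW r1
[7] i9  or  -- RAW r1
[8] i10  and  -- RAW r4
[9] i11,i12  st/and  -- 2-wide
[10] i13  xor  -- tail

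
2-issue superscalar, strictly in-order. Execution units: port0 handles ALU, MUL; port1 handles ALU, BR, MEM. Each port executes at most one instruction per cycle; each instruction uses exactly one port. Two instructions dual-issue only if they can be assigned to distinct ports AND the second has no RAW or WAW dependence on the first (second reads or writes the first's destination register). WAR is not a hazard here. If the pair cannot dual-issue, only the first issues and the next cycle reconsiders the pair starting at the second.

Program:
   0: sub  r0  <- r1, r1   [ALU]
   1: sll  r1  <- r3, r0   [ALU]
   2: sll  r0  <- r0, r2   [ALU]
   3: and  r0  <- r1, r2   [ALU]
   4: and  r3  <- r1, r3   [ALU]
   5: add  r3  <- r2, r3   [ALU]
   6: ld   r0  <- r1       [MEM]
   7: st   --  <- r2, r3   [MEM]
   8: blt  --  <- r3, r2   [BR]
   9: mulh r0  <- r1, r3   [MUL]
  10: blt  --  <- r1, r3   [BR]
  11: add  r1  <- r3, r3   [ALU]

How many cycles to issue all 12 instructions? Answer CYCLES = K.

t=0 i0:sub.ALU ; RAW r0
t=1 i1+i2:sll.ALU/sll.ALU ; 2-wide
t=2 i3+i4:and.ALU/and.ALU ; 2-wide
t=3 i5+i6:add.ALU/ld.MEM ; 2-wide
t=4 i7:st.MEM ; no-port MEM/BR
t=5 i8+i9:blt.BR/mulh.MUL ; 2-wide
t=6 i10+i11:blt.BR/add.ALU ; 2-wide

CYCLES = 7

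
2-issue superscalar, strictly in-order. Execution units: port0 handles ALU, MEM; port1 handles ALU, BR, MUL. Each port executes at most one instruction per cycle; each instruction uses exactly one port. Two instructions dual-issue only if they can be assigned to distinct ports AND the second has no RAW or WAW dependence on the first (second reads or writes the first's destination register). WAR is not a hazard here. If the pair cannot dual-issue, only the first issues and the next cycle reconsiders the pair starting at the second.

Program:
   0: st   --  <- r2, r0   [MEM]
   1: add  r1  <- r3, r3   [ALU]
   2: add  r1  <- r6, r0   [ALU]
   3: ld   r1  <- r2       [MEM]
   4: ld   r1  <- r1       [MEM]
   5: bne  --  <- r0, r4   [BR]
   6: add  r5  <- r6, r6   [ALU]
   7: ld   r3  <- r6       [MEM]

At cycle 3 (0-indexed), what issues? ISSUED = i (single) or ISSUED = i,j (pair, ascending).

t=0 i0+i1:st;add ; dual
t=1 i2:add ; WAW r1
t=2 i3:ld ; no-port MEM/MEM
t=3 i4+i5:ld;bne ; dual
t=4 i6+i7:add;ld ; dual

ISSUED = 4,5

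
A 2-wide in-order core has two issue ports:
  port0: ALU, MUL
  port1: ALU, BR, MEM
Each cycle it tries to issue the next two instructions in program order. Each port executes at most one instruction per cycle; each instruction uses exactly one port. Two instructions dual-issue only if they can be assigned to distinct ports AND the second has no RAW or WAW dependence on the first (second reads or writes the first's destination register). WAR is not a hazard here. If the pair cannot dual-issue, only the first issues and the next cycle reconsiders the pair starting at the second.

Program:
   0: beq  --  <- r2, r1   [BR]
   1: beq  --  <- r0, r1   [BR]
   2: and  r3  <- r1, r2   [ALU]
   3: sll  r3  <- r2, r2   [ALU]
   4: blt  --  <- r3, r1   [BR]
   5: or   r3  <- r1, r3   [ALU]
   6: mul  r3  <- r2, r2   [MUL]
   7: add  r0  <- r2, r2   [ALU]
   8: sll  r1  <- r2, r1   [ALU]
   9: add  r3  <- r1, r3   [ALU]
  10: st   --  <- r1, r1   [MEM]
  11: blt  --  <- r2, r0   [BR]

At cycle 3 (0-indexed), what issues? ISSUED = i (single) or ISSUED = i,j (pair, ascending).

c0: i0 beq  no-port BR/BR
c1: i1/i2 beq+and  2-wide
c2: i3 sll  RAW r3
c3: i4/i5 blt+or  2-wide
c4: i6/i7 mul+add  2-wide
c5: i8 sll  RAW r1
c6: i9/i10 add+st  2-wide
c7: i11 blt  tail

ISSUED = 4,5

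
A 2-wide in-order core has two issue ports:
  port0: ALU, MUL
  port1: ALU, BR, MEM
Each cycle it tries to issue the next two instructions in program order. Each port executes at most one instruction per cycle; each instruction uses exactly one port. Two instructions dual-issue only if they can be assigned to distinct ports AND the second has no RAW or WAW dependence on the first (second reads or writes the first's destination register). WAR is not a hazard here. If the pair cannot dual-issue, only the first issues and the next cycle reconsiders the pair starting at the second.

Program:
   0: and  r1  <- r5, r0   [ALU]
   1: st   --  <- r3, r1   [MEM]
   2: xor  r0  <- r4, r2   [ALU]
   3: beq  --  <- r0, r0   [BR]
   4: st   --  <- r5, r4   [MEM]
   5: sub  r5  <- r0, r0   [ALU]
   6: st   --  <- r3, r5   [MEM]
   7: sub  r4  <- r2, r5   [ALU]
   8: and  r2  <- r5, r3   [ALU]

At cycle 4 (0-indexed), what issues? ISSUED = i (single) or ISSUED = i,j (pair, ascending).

c0: i0 and  RAW r1
c1: i1+i2 st;xor  2-wide
c2: i3 beq  no-port BR/MEM
c3: i4+i5 st;sub  2-wide
c4: i6+i7 st;sub  2-wide
c5: i8 and  tail

ISSUED = 6,7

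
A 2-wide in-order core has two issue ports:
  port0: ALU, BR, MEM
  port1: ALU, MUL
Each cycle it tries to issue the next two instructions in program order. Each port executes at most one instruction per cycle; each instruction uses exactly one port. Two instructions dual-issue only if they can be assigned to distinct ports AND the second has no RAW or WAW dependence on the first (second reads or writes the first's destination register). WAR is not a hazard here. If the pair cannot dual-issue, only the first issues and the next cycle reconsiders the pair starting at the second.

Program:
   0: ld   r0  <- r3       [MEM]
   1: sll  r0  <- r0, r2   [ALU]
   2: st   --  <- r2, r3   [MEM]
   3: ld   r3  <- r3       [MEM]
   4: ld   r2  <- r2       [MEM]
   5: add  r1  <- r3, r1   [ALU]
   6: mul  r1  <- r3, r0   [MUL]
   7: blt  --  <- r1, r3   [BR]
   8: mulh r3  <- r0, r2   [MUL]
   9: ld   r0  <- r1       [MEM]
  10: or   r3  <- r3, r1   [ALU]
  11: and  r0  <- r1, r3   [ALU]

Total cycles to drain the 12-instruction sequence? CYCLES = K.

  cy0 -> i0 (ld) RAW+WAW r0
  cy1 -> i1+i2 (sll;st) 2-wide
  cy2 -> i3 (ld) no-port MEM/MEM
  cy3 -> i4+i5 (ld;add) 2-wide
  cy4 -> i6 (mul) RAW r1
  cy5 -> i7+i8 (blt;mulh) 2-wide
  cy6 -> i9+i10 (ld;or) 2-wide
  cy7 -> i11 (and) tail

CYCLES = 8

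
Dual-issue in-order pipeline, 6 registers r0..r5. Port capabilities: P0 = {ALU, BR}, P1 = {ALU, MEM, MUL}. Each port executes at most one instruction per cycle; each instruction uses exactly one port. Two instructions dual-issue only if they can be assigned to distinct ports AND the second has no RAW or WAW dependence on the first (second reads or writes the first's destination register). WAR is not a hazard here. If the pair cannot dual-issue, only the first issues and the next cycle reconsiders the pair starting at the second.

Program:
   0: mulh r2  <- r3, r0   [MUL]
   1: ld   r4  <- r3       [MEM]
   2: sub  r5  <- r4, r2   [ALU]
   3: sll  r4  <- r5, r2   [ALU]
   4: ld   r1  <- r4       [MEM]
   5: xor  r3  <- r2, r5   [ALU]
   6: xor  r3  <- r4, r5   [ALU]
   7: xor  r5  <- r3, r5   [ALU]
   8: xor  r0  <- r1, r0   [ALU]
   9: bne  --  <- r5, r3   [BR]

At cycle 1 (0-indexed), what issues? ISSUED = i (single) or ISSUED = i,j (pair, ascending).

ISSUED = 1

#0 head=0: mulh i0 no-port MUL/MEM
#1 head=1: ld i1 RAW r4
#2 head=2: sub i2 RAW r5
#3 head=3: sll i3 RAW r4
#4 head=4: ld/xor i4&i5 pair
#5 head=6: xor i6 RAW r3
#6 head=7: xor/xor i7&i8 pair
#7 head=9: bne i9 tail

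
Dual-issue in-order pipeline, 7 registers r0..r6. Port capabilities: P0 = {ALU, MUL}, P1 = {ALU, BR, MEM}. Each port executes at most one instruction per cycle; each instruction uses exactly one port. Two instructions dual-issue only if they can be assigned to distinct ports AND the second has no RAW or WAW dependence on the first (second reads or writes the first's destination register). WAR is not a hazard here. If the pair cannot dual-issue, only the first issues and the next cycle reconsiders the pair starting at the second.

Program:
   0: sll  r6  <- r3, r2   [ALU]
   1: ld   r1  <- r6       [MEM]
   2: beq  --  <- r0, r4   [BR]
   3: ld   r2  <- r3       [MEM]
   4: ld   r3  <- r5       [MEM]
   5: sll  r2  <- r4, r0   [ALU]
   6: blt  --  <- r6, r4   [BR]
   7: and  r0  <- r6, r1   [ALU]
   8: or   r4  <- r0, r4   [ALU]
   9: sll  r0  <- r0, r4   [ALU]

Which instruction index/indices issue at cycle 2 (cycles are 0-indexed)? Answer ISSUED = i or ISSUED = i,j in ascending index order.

ISSUED = 2

[0] i0  sll.ALU  -- RAW r6
[1] i1  ld.MEM  -- no-port MEM/BR
[2] i2  beq.BR  -- no-port BR/MEM
[3] i3  ld.MEM  -- no-port MEM/MEM
[4] i4,i5  ld.MEM+sll.ALU  -- 2-wide
[5] i6,i7  blt.BR+and.ALU  -- 2-wide
[6] i8  or.ALU  -- RAW r4
[7] i9  sll.ALU  -- tail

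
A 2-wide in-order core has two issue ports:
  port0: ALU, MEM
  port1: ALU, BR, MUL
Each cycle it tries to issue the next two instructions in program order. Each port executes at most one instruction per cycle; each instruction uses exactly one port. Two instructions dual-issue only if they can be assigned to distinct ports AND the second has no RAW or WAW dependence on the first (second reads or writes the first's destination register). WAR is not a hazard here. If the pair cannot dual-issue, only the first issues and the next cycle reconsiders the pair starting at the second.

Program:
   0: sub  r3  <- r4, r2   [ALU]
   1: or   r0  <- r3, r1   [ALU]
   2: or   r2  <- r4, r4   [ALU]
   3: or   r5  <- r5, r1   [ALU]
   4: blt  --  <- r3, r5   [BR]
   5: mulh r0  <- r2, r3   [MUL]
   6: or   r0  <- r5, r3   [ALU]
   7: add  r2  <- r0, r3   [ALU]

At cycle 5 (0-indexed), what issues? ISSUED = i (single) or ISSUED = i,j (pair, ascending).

c0: i0 sub  RAW r3
c1: i1+i2 or+or  pair
c2: i3 or  RAW r5
c3: i4 blt  no-port BR/MUL
c4: i5 mulh  WAW r0
c5: i6 or  RAW r0
c6: i7 add  tail

ISSUED = 6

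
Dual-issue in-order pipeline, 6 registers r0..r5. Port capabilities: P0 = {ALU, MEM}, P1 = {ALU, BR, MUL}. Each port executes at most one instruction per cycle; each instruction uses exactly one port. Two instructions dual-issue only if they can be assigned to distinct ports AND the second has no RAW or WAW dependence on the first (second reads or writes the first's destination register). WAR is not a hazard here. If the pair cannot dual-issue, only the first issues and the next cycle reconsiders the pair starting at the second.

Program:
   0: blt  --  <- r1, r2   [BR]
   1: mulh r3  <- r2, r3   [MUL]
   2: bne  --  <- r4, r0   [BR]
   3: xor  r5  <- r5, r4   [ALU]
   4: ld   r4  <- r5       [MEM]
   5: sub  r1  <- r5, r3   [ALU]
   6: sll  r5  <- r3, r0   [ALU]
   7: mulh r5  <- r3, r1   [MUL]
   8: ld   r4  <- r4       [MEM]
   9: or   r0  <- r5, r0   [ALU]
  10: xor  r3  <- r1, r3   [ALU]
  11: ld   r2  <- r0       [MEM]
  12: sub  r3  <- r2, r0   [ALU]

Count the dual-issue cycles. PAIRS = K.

PAIRS = 4

t=0 i0:blt ; no-port BR/MUL
t=1 i1:mulh ; no-port MUL/BR
t=2 i2,i3:bne xor ; dual
t=3 i4,i5:ld sub ; dual
t=4 i6:sll ; WAW r5
t=5 i7,i8:mulh ld ; dual
t=6 i9,i10:or xor ; dual
t=7 i11:ld ; RAW r2
t=8 i12:sub ; tail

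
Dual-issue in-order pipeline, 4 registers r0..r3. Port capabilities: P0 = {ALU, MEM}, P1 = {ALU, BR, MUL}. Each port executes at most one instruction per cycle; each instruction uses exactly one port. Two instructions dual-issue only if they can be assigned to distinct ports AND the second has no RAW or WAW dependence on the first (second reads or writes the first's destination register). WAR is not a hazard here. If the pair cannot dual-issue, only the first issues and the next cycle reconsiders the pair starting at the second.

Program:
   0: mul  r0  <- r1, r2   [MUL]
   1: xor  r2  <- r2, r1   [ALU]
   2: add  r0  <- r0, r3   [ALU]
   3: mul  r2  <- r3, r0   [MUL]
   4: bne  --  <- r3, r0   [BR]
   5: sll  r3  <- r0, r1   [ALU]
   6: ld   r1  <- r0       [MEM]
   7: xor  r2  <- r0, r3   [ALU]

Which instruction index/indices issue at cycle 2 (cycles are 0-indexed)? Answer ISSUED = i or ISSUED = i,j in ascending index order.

#0 head=0: mul;xor i0&i1 2-wide
#1 head=2: add i2 RAW r0
#2 head=3: mul i3 no-port MUL/BR
#3 head=4: bne;sll i4&i5 2-wide
#4 head=6: ld;xor i6&i7 2-wide

ISSUED = 3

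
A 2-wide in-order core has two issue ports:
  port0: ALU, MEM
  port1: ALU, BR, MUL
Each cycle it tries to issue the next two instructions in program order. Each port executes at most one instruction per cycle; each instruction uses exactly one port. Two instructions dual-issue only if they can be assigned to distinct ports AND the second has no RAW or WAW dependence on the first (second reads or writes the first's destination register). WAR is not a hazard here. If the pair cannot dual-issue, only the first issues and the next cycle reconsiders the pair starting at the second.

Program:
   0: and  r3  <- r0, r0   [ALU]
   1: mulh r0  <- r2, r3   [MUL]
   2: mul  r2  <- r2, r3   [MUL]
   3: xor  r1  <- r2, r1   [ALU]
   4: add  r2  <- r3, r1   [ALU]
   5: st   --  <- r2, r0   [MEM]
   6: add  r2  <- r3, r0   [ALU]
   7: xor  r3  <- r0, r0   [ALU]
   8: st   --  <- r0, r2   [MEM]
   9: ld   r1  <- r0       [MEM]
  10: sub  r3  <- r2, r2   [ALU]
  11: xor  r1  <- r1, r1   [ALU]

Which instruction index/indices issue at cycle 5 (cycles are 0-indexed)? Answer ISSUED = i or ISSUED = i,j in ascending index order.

  cy0 -> i0 (and) RAW r3
  cy1 -> i1 (mulh) no-port MUL/MUL
  cy2 -> i2 (mul) RAW r2
  cy3 -> i3 (xor) RAW r1
  cy4 -> i4 (add) RAW r2
  cy5 -> i5,i6 (st add) dual
  cy6 -> i7,i8 (xor st) dual
  cy7 -> i9,i10 (ld sub) dual
  cy8 -> i11 (xor) tail

ISSUED = 5,6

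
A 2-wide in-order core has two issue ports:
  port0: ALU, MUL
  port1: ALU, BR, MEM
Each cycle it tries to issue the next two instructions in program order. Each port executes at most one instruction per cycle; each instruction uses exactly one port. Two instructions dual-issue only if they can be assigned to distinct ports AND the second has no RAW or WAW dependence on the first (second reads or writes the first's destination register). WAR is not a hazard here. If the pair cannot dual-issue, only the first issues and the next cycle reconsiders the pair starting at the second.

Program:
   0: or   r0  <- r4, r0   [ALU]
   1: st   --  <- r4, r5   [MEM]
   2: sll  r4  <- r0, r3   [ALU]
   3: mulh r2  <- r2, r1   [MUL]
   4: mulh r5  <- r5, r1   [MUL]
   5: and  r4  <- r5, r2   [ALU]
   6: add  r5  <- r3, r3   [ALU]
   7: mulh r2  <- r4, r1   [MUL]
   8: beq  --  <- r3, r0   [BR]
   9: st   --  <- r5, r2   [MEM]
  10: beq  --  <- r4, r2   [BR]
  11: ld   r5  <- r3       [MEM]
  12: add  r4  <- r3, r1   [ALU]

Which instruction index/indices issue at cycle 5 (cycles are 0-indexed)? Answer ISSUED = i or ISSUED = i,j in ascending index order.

ISSUED = 9

#0 head=0: or+st i0/i1 dual
#1 head=2: sll+mulh i2/i3 dual
#2 head=4: mulh i4 RAW r5
#3 head=5: and+add i5/i6 dual
#4 head=7: mulh+beq i7/i8 dual
#5 head=9: st i9 no-port MEM/BR
#6 head=10: beq i10 no-port BR/MEM
#7 head=11: ld+add i11/i12 dual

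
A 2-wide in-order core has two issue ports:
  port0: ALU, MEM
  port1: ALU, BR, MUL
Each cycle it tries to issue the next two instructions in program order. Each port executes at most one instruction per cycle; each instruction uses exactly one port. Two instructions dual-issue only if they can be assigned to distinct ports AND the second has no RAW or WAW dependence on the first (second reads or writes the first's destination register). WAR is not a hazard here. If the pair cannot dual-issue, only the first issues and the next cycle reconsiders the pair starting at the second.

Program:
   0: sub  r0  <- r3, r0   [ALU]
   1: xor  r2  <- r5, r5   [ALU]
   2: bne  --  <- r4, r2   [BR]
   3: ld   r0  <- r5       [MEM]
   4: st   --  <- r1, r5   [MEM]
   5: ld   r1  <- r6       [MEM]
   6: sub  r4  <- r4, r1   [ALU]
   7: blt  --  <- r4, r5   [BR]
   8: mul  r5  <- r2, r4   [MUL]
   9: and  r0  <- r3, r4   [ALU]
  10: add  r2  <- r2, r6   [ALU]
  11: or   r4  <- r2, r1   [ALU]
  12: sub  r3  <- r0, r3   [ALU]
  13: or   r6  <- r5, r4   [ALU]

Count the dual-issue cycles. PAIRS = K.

PAIRS = 4

  cy0 -> i0&i1 (sub/xor) pair
  cy1 -> i2&i3 (bne/ld) pair
  cy2 -> i4 (st) no-port MEM/MEM
  cy3 -> i5 (ld) RAW r1
  cy4 -> i6 (sub) RAW r4
  cy5 -> i7 (blt) no-port BR/MUL
  cy6 -> i8&i9 (mul/and) pair
  cy7 -> i10 (add) RAW r2
  cy8 -> i11&i12 (or/sub) pair
  cy9 -> i13 (or) tail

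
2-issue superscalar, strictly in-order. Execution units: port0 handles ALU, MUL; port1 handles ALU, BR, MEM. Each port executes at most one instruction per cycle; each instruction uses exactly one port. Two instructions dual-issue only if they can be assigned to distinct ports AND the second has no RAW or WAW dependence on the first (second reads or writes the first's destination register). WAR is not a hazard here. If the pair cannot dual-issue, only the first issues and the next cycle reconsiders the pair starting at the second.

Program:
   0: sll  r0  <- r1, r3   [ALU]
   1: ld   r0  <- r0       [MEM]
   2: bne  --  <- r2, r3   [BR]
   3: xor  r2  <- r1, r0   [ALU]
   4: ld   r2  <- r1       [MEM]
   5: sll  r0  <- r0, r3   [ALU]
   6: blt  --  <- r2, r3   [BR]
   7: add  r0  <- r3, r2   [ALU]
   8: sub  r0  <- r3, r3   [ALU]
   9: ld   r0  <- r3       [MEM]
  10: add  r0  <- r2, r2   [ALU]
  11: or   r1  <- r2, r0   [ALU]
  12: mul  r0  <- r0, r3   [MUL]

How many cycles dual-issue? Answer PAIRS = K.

PAIRS = 4

0. sll.ALU @i0  | RAW+WAW r0
1. ld.MEM @i1  | no-port MEM/BR
2. bne.BR xor.ALU @i2+i3  | 2-wide
3. ld.MEM sll.ALU @i4+i5  | 2-wide
4. blt.BR add.ALU @i6+i7  | 2-wide
5. sub.ALU @i8  | WAW r0
6. ld.MEM @i9  | WAW r0
7. add.ALU @i10  | RAW r0
8. or.ALU mul.MUL @i11+i12  | 2-wide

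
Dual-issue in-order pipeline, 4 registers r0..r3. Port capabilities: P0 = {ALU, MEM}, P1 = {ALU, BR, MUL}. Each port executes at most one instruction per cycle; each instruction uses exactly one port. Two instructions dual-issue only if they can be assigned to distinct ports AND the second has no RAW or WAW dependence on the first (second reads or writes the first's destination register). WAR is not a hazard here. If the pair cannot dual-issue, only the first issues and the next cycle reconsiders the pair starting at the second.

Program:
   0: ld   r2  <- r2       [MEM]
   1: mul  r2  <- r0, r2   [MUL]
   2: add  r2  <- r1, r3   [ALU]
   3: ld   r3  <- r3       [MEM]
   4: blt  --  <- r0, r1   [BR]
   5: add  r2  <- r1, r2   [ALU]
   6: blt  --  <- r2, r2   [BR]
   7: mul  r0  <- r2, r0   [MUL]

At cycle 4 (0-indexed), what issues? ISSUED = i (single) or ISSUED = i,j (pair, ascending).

ISSUED = 6

c0: i0 ld.MEM  RAW+WAW r2
c1: i1 mul.MUL  WAW r2
c2: i2/i3 add.ALU/ld.MEM  2-wide
c3: i4/i5 blt.BR/add.ALU  2-wide
c4: i6 blt.BR  no-port BR/MUL
c5: i7 mul.MUL  tail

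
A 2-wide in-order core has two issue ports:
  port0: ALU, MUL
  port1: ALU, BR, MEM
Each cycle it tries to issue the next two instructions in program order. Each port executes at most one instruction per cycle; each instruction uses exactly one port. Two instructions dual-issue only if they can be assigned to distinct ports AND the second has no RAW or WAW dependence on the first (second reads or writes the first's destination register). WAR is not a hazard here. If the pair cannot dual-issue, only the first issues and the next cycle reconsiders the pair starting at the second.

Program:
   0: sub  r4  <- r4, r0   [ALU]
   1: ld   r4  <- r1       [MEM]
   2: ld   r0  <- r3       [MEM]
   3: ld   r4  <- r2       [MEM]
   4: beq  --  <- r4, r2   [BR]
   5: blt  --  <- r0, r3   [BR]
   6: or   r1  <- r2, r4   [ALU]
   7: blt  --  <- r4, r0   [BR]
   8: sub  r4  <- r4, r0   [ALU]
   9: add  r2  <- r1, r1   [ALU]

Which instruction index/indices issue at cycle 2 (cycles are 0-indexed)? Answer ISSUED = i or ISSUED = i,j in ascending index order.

ISSUED = 2

[0] i0  sub.ALU  -- WAW r4
[1] i1  ld.MEM  -- no-port MEM/MEM
[2] i2  ld.MEM  -- no-port MEM/MEM
[3] i3  ld.MEM  -- no-port MEM/BR
[4] i4  beq.BR  -- no-port BR/BR
[5] i5&i6  blt.BR/or.ALU  -- dual
[6] i7&i8  blt.BR/sub.ALU  -- dual
[7] i9  add.ALU  -- tail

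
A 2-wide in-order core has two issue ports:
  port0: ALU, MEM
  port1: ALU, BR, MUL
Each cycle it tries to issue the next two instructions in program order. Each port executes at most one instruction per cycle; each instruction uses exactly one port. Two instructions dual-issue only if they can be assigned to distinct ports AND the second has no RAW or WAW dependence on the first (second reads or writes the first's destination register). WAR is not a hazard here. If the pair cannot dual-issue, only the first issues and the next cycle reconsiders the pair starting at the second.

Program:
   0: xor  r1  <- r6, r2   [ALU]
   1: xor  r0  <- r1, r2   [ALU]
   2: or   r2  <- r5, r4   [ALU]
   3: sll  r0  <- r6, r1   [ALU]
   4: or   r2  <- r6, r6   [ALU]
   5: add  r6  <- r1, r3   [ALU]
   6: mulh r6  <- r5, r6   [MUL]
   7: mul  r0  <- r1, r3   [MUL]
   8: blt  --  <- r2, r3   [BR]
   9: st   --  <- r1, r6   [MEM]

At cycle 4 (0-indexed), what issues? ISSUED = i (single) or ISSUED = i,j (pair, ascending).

0. xor.ALU @i0  | RAW r1
1. xor.ALU or.ALU @i1,i2  | pair
2. sll.ALU or.ALU @i3,i4  | pair
3. add.ALU @i5  | RAW+WAW r6
4. mulh.MUL @i6  | no-port MUL/MUL
5. mul.MUL @i7  | no-port MUL/BR
6. blt.BR st.MEM @i8,i9  | pair

ISSUED = 6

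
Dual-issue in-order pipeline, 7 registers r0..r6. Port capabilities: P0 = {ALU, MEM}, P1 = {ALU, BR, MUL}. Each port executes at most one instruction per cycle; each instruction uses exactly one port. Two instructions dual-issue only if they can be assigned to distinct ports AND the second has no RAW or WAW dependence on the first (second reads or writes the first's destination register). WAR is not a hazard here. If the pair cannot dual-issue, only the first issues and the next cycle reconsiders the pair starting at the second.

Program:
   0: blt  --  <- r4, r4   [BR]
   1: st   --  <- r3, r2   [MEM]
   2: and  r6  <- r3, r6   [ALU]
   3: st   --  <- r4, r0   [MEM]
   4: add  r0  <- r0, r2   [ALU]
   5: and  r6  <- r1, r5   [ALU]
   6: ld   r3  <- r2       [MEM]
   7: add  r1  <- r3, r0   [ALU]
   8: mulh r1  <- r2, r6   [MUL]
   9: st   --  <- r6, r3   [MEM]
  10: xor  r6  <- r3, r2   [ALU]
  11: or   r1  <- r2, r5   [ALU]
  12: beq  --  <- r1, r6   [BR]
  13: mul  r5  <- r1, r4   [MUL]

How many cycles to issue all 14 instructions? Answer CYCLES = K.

CYCLES = 9

0. blt.BR/st.MEM @i0/i1  | pair
1. and.ALU/st.MEM @i2/i3  | pair
2. add.ALU/and.ALU @i4/i5  | pair
3. ld.MEM @i6  | RAW r3
4. add.ALU @i7  | WAW r1
5. mulh.MUL/st.MEM @i8/i9  | pair
6. xor.ALU/or.ALU @i10/i11  | pair
7. beq.BR @i12  | no-port BR/MUL
8. mul.MUL @i13  | tail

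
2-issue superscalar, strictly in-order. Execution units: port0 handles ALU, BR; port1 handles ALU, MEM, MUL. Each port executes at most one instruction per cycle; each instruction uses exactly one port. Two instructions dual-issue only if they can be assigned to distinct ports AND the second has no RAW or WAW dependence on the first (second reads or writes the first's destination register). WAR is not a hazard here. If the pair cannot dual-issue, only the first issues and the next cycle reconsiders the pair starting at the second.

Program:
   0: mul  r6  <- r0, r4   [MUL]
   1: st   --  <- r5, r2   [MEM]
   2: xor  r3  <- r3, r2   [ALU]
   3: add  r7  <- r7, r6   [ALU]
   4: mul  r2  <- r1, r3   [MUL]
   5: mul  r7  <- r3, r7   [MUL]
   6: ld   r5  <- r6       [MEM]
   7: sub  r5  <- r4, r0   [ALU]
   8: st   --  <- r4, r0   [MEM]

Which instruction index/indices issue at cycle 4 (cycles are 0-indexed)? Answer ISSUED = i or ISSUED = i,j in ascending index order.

ISSUED = 6

t=0 i0:mul.MUL ; no-port MUL/MEM
t=1 i1/i2:st.MEM+xor.ALU ; 2-wide
t=2 i3/i4:add.ALU+mul.MUL ; 2-wide
t=3 i5:mul.MUL ; no-port MUL/MEM
t=4 i6:ld.MEM ; WAW r5
t=5 i7/i8:sub.ALU+st.MEM ; 2-wide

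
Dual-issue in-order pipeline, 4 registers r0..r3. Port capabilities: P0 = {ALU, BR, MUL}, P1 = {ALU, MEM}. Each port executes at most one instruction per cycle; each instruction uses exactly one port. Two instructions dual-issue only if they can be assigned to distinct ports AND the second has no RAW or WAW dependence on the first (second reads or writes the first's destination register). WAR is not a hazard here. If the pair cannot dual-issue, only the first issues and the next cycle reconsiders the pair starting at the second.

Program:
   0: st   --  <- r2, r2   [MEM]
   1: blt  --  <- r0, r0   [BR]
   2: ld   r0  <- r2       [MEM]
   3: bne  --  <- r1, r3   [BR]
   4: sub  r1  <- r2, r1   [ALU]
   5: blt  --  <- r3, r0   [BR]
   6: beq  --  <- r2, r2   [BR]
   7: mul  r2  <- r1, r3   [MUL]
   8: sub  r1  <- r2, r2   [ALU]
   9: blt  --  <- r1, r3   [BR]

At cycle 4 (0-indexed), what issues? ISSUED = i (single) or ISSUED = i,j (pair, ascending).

t=0 i0/i1:st.MEM+blt.BR ; pair
t=1 i2/i3:ld.MEM+bne.BR ; pair
t=2 i4/i5:sub.ALU+blt.BR ; pair
t=3 i6:beq.BR ; no-port BR/MUL
t=4 i7:mul.MUL ; RAW r2
t=5 i8:sub.ALU ; RAW r1
t=6 i9:blt.BR ; tail

ISSUED = 7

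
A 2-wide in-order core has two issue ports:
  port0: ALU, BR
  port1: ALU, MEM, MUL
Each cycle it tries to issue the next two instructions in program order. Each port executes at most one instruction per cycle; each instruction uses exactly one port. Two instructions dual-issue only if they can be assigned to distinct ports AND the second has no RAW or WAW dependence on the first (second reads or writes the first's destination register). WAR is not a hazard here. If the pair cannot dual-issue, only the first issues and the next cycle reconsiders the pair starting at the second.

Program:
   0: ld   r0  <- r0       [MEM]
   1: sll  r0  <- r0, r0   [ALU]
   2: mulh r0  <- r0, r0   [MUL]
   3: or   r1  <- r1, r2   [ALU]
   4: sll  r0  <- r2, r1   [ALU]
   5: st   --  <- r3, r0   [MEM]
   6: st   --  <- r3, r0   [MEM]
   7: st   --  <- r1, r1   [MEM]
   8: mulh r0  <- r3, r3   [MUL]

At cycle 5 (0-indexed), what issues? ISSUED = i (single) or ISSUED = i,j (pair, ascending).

  cy0 -> i0 (ld) RAW+WAW r0
  cy1 -> i1 (sll) RAW+WAW r0
  cy2 -> i2&i3 (mulh/or) dual
  cy3 -> i4 (sll) RAW r0
  cy4 -> i5 (st) no-port MEM/MEM
  cy5 -> i6 (st) no-port MEM/MEM
  cy6 -> i7 (st) no-port MEM/MUL
  cy7 -> i8 (mulh) tail

ISSUED = 6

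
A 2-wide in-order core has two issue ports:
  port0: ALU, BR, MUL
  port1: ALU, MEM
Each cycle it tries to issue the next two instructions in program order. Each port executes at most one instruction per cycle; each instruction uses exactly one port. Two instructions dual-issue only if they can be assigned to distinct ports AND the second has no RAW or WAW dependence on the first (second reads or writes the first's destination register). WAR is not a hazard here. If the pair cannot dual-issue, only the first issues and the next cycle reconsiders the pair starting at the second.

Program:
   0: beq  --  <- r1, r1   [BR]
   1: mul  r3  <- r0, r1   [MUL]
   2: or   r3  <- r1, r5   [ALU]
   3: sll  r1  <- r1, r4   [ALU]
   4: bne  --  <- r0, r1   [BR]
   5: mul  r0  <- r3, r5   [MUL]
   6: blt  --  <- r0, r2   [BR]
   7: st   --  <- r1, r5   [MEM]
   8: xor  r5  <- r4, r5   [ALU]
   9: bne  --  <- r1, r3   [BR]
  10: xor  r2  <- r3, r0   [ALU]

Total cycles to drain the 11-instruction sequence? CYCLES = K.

c0: i0 beq.BR  no-port BR/MUL
c1: i1 mul.MUL  WAW r3
c2: i2+i3 or.ALU/sll.ALU  dual
c3: i4 bne.BR  no-port BR/MUL
c4: i5 mul.MUL  no-port MUL/BR
c5: i6+i7 blt.BR/st.MEM  dual
c6: i8+i9 xor.ALU/bne.BR  dual
c7: i10 xor.ALU  tail

CYCLES = 8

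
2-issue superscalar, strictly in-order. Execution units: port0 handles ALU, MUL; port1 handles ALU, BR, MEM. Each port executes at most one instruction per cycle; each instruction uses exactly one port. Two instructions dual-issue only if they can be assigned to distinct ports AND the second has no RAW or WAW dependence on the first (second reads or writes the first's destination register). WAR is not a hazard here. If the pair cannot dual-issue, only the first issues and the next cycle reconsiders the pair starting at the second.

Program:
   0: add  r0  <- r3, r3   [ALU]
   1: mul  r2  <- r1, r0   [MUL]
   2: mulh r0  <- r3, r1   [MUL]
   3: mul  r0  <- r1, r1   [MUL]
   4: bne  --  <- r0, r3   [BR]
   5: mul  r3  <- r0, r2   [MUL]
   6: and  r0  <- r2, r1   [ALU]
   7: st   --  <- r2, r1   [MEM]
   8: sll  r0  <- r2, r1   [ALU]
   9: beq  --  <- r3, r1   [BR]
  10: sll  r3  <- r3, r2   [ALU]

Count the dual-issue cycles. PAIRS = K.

PAIRS = 3

0. add.ALU @i0  | RAW r0
1. mul.MUL @i1  | no-port MUL/MUL
2. mulh.MUL @i2  | no-port MUL/MUL
3. mul.MUL @i3  | RAW r0
4. bne.BR/mul.MUL @i4+i5  | dual
5. and.ALU/st.MEM @i6+i7  | dual
6. sll.ALU/beq.BR @i8+i9  | dual
7. sll.ALU @i10  | tail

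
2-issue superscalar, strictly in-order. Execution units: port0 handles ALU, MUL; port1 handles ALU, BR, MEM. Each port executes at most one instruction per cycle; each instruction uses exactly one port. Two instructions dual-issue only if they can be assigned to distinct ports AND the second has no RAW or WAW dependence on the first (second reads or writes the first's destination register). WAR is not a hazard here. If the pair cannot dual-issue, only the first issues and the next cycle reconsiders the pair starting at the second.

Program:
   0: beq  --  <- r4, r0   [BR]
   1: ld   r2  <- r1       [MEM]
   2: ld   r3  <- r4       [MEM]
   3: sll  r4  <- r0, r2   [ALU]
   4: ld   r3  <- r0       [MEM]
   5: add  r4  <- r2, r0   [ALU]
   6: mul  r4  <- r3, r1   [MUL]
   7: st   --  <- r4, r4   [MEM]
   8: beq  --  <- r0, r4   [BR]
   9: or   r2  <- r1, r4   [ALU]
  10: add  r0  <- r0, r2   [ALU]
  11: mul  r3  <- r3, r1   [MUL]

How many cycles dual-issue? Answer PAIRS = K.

PAIRS = 4

[0] i0  beq  -- no-port BR/MEM
[1] i1  ld  -- no-port MEM/MEM
[2] i2,i3  ld/sll  -- dual
[3] i4,i5  ld/add  -- dual
[4] i6  mul  -- RAW r4
[5] i7  st  -- no-port MEM/BR
[6] i8,i9  beq/or  -- dual
[7] i10,i11  add/mul  -- dual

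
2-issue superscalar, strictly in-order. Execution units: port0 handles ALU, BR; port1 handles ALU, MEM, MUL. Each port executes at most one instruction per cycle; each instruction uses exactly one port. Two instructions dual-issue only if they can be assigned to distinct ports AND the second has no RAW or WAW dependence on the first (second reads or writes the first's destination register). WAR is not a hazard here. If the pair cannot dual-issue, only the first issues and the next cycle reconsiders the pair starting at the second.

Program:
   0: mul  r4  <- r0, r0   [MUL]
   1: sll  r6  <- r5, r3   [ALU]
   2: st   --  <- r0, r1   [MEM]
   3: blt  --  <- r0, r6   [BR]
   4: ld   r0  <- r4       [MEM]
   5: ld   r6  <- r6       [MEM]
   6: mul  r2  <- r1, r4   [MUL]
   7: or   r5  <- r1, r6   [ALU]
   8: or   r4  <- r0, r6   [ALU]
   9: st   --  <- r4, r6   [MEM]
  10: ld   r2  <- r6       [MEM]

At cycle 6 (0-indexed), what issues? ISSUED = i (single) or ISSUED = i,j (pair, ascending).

ISSUED = 9

c0: i0/i1 mul.MUL sll.ALU  pair
c1: i2/i3 st.MEM blt.BR  pair
c2: i4 ld.MEM  no-port MEM/MEM
c3: i5 ld.MEM  no-port MEM/MUL
c4: i6/i7 mul.MUL or.ALU  pair
c5: i8 or.ALU  RAW r4
c6: i9 st.MEM  no-port MEM/MEM
c7: i10 ld.MEM  tail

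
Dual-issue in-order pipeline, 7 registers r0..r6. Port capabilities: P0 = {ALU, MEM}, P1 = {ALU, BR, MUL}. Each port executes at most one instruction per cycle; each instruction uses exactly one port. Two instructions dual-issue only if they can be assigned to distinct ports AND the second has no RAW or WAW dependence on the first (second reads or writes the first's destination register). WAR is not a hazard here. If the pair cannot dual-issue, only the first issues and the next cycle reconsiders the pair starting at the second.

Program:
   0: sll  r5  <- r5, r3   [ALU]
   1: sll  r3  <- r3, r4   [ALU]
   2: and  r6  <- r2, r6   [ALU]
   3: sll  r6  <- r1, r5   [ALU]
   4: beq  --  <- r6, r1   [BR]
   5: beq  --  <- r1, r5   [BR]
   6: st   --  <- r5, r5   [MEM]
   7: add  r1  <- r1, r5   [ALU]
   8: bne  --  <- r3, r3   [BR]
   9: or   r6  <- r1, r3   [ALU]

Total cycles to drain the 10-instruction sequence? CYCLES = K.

[0] i0/i1  sll.ALU sll.ALU  -- 2-wide
[1] i2  and.ALU  -- WAW r6
[2] i3  sll.ALU  -- RAW r6
[3] i4  beq.BR  -- no-port BR/BR
[4] i5/i6  beq.BR st.MEM  -- 2-wide
[5] i7/i8  add.ALU bne.BR  -- 2-wide
[6] i9  or.ALU  -- tail

CYCLES = 7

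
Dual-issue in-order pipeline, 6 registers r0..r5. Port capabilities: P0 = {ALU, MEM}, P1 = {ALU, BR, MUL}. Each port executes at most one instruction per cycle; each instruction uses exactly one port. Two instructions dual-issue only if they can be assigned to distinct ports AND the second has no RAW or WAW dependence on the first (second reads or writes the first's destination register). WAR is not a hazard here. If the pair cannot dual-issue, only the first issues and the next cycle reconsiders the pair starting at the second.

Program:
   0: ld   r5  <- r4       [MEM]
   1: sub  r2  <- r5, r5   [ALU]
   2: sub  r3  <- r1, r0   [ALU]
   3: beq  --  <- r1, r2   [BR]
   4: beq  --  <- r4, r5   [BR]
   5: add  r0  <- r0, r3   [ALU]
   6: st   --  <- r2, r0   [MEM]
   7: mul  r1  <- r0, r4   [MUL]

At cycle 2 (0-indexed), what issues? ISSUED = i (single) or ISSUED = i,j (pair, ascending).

  cy0 -> i0 (ld.MEM) RAW r5
  cy1 -> i1/i2 (sub.ALU/sub.ALU) pair
  cy2 -> i3 (beq.BR) no-port BR/BR
  cy3 -> i4/i5 (beq.BR/add.ALU) pair
  cy4 -> i6/i7 (st.MEM/mul.MUL) pair

ISSUED = 3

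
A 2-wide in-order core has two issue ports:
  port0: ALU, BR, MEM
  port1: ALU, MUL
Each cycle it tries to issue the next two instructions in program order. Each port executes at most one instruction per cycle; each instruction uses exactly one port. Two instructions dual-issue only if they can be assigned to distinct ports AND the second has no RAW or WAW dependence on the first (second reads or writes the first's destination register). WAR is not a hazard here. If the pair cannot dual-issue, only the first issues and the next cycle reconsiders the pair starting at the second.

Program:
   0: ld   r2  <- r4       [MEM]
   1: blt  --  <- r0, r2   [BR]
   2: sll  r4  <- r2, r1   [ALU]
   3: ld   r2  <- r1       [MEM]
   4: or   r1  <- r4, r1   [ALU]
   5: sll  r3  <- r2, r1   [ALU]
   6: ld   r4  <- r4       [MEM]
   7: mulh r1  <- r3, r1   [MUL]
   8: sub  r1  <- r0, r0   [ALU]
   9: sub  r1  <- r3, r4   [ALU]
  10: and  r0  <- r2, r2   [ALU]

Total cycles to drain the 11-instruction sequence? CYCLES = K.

#0 head=0: ld i0 no-port MEM/BR
#1 head=1: blt/sll i1+i2 dual
#2 head=3: ld/or i3+i4 dual
#3 head=5: sll/ld i5+i6 dual
#4 head=7: mulh i7 WAW r1
#5 head=8: sub i8 WAW r1
#6 head=9: sub/and i9+i10 dual

CYCLES = 7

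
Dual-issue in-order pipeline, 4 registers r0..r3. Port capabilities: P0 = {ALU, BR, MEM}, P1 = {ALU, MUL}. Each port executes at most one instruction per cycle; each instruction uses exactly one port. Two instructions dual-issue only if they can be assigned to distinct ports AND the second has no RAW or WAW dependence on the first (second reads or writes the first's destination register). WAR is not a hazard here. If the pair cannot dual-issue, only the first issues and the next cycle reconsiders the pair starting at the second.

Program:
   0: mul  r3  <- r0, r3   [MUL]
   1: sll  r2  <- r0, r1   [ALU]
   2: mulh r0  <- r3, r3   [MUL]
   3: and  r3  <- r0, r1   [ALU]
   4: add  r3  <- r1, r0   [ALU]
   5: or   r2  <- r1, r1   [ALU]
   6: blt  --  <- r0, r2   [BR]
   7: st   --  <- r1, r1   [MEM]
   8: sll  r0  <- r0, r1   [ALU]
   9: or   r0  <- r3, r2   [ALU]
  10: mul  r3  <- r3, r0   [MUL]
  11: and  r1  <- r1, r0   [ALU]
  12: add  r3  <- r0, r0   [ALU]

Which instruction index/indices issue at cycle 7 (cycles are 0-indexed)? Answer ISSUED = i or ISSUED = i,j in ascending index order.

ISSUED = 10,11

t=0 i0+i1:mul.MUL sll.ALU ; dual
t=1 i2:mulh.MUL ; RAW r0
t=2 i3:and.ALU ; WAW r3
t=3 i4+i5:add.ALU or.ALU ; dual
t=4 i6:blt.BR ; no-port BR/MEM
t=5 i7+i8:st.MEM sll.ALU ; dual
t=6 i9:or.ALU ; RAW r0
t=7 i10+i11:mul.MUL and.ALU ; dual
t=8 i12:add.ALU ; tail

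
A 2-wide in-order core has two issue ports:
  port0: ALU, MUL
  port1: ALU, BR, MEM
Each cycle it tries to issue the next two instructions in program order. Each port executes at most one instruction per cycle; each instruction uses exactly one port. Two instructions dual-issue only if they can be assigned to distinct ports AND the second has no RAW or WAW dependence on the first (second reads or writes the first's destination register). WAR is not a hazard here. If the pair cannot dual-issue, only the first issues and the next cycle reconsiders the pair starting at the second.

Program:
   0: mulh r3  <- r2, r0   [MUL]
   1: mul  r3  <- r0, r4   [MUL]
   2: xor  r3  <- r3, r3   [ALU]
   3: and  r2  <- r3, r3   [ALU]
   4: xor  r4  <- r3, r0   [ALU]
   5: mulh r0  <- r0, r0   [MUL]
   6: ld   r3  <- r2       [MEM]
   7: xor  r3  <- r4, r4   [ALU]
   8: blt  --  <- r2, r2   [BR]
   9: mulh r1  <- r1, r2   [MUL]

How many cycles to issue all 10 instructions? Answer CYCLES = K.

0. mulh @i0  | no-port MUL/MUL
1. mul @i1  | RAW+WAW r3
2. xor @i2  | RAW r3
3. and xor @i3+i4  | dual
4. mulh ld @i5+i6  | dual
5. xor blt @i7+i8  | dual
6. mulh @i9  | tail

CYCLES = 7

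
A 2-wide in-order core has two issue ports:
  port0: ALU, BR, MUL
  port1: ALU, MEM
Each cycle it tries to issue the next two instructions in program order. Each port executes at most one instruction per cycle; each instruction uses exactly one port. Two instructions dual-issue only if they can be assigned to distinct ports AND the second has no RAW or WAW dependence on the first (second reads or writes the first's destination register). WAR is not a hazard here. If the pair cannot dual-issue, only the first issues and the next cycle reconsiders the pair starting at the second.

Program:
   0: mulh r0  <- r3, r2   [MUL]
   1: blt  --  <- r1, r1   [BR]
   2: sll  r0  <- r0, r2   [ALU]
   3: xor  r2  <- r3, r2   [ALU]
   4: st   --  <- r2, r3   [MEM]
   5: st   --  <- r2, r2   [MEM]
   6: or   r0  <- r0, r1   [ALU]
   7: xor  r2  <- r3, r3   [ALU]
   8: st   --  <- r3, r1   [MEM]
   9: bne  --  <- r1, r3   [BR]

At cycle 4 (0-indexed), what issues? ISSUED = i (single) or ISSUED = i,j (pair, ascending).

[0] i0  mulh.MUL  -- no-port MUL/BR
[1] i1/i2  blt.BR sll.ALU  -- pair
[2] i3  xor.ALU  -- RAW r2
[3] i4  st.MEM  -- no-port MEM/MEM
[4] i5/i6  st.MEM or.ALU  -- pair
[5] i7/i8  xor.ALU st.MEM  -- pair
[6] i9  bne.BR  -- tail

ISSUED = 5,6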